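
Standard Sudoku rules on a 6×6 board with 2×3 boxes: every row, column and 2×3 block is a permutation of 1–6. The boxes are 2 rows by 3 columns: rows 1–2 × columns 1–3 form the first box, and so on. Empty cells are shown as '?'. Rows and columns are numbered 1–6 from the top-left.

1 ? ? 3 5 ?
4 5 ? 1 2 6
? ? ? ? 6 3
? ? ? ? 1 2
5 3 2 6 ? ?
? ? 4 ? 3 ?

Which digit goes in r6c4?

r1c3 = 6 (sole candidate).
r1c6 = 4 (sole candidate).
r2c3 = 3 (sole candidate).
r3c1 = 2 (sole candidate).
r4c3 = 5 (sole candidate).
r4c4 = 4 (sole candidate).
r5c5 = 4 (sole candidate).
r5c6 = 1 (sole candidate).
r6c1 = 6 (sole candidate).
r6c2 = 1 (sole candidate).
r6c6 = 5 (sole candidate).
r1c2 = 2 (sole candidate).
r3c2 = 4 (sole candidate).
r3c3 = 1 (sole candidate).
r3c4 = 5 (sole candidate).
r4c1 = 3 (sole candidate).
r4c2 = 6 (sole candidate).
r6c4 = 2: row 6 has {1,3,4,5,6}; col 4 has {1,3,4,5,6}; box has {1,3,4,5,6} → only 2 remains.

2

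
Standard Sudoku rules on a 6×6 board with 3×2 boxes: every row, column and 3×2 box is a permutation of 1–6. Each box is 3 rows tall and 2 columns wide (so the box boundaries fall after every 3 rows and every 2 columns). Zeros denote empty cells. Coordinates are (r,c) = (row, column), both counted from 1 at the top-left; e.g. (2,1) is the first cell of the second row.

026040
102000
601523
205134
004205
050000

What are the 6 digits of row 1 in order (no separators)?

526341

(1,4) = 3: row 1 has {2,4,6}; col 4 has {1,2,5}; box has {1,2,5,6} → only 3 remains.
(1,6) = 1: row 1 has {2,3,4,6}; col 6 has {3,4,5}; box has {2,3,4} → only 1 remains.
(2,4) = 4 (sole candidate).
(2,6) = 6 (sole candidate).
(3,2) = 4 (sole candidate).
(4,2) = 6 (sole candidate).
(5,1) = 3 (sole candidate).
(5,2) = 1 (sole candidate).
(5,5) = 6 (sole candidate).
(6,1) = 4 (sole candidate).
(6,3) = 3 (sole candidate).
(6,4) = 6 (sole candidate).
(6,5) = 1 (sole candidate).
(6,6) = 2 (sole candidate).
(1,1) = 5: row 1 has {1,2,3,4,6}; col 1 has {1,2,3,4,6}; box has {1,2,4,6} → only 5 remains.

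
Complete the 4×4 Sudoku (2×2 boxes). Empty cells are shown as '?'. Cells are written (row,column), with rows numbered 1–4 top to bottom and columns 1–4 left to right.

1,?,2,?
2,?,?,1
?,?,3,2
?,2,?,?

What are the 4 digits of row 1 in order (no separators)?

1423

(2,3) = 4 (sole candidate).
(3,1) = 4 (sole candidate).
(3,2) = 1 (sole candidate).
(4,1) = 3 (sole candidate).
(4,3) = 1 (sole candidate).
(4,4) = 4 (sole candidate).
(1,4) = 3: row 1 has {1,2}; col 4 has {1,2,4}; box has {1,2,4} → only 3 remains.
(2,2) = 3 (sole candidate).
(1,2) = 4: row 1 has {1,2,3}; col 2 has {1,2,3}; box has {1,2,3} → only 4 remains.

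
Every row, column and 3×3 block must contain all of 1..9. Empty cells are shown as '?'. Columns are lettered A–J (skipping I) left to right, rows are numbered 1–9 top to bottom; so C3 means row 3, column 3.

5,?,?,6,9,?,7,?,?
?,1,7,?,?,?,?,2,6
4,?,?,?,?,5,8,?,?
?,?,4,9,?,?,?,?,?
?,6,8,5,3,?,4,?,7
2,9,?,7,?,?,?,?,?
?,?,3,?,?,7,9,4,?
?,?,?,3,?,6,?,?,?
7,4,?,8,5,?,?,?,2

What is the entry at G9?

3

C1 = 2: row 1 has {5,6,7,9}; col 3 has {3,4,7,8}; box has {1,4,5,7} → only 2 remains.
D2 = 4: row 2 has {1,2,6,7}; col 4 has {3,5,6,7,8,9}; box has {5,6,9} → only 4 remains.
E2 = 8: row 2 has {1,2,4,6,7}; col 5 has {3,5,9}; box has {4,5,6,9} → only 8 remains.
F2 = 3: row 2 has {1,2,4,6,7,8}; col 6 has {5,6,7}; box has {4,5,6,8,9} → only 3 remains.
G2 = 5: row 2 has {1,2,3,4,6,7,8}; col 7 has {4,7,8,9}; box has {2,6,7,8} → only 5 remains.
B3 = 3: row 3 has {4,5,8}; col 2 has {1,4,6,9}; box has {1,2,4,5,7} → only 3 remains.
A5 = 1: row 5 has {3,4,5,6,7,8}; col 1 has {2,4,5,7}; box has {2,4,6,8,9} → only 1 remains.
F5 = 2: row 5 has {1,3,4,5,6,7,8}; col 6 has {3,5,6,7}; box has {3,5,7,9} → only 2 remains.
H5 = 9: row 5 has {1,2,3,4,5,6,7,8}; col 8 has {2,4}; box has {4,7} → only 9 remains.
C6 = 5: row 6 has {2,7,9}; col 3 has {2,3,4,7,8}; box has {1,2,4,6,8,9} → only 5 remains.
G8 = 1: row 8 has {3,6}; col 7 has {4,5,7,8,9}; box has {2,4,9} → only 1 remains.
B1 = 8: row 1 has {2,5,6,7,9}; col 2 has {1,3,4,6,9}; box has {1,2,3,4,5,7} → only 8 remains.
F1 = 1: row 1 has {2,5,6,7,8,9}; col 6 has {2,3,5,6,7}; box has {3,4,5,6,8,9} → only 1 remains.
H1 = 3: row 1 has {1,2,5,6,7,8,9}; col 8 has {2,4,9}; box has {2,5,6,7,8} → only 3 remains.
J1 = 4: row 1 has {1,2,3,5,6,7,8,9}; col 9 has {2,6,7}; box has {2,3,5,6,7,8} → only 4 remains.
A2 = 9: row 2 has {1,2,3,4,5,6,7,8}; col 1 has {1,2,4,5,7}; box has {1,2,3,4,5,7,8} → only 9 remains.
C3 = 6: row 3 has {3,4,5,8}; col 3 has {2,3,4,5,7,8}; box has {1,2,3,4,5,7,8,9} → only 6 remains.
D3 = 2: row 3 has {3,4,5,6,8}; col 4 has {3,4,5,6,7,8,9}; box has {1,3,4,5,6,8,9} → only 2 remains.
E3 = 7: row 3 has {2,3,4,5,6,8}; col 5 has {3,5,8,9}; box has {1,2,3,4,5,6,8,9} → only 7 remains.
H3 = 1: row 3 has {2,3,4,5,6,7,8}; col 8 has {2,3,4,9}; box has {2,3,4,5,6,7,8} → only 1 remains.
J3 = 9: row 3 has {1,2,3,4,5,6,7,8}; col 9 has {2,4,6,7}; box has {1,2,3,4,5,6,7,8} → only 9 remains.
A4 = 3: row 4 has {4,9}; col 1 has {1,2,4,5,7,9}; box has {1,2,4,5,6,8,9} → only 3 remains.
B4 = 7: row 4 has {3,4,9}; col 2 has {1,3,4,6,8,9}; box has {1,2,3,4,5,6,8,9} → only 7 remains.
F4 = 8: row 4 has {3,4,7,9}; col 6 has {1,2,3,5,6,7}; box has {2,3,5,7,9} → only 8 remains.
F6 = 4: row 6 has {2,5,7,9}; col 6 has {1,2,3,5,6,7,8}; box has {2,3,5,7,8,9} → only 4 remains.
D7 = 1: row 7 has {3,4,7,9}; col 4 has {2,3,4,5,6,7,8,9}; box has {3,5,6,7,8} → only 1 remains.
E7 = 2: row 7 has {1,3,4,7,9}; col 5 has {3,5,7,8,9}; box has {1,3,5,6,7,8} → only 2 remains.
A8 = 8: row 8 has {1,3,6}; col 1 has {1,2,3,4,5,7,9}; box has {3,4,7} → only 8 remains.
C8 = 9: row 8 has {1,3,6,8}; col 3 has {2,3,4,5,6,7,8}; box has {3,4,7,8} → only 9 remains.
E8 = 4: row 8 has {1,3,6,8,9}; col 5 has {2,3,5,7,8,9}; box has {1,2,3,5,6,7,8} → only 4 remains.
J8 = 5: row 8 has {1,3,4,6,8,9}; col 9 has {2,4,6,7,9}; box has {1,2,4,9} → only 5 remains.
C9 = 1: row 9 has {2,4,5,7,8}; col 3 has {2,3,4,5,6,7,8,9}; box has {3,4,7,8,9} → only 1 remains.
F9 = 9: row 9 has {1,2,4,5,7,8}; col 6 has {1,2,3,4,5,6,7,8}; box has {1,2,3,4,5,6,7,8} → only 9 remains.
H9 = 6: row 9 has {1,2,4,5,7,8,9}; col 8 has {1,2,3,4,9}; box has {1,2,4,5,9} → only 6 remains.
H4 = 5: row 4 has {3,4,7,8,9}; col 8 has {1,2,3,4,6,9}; box has {4,7,9} → only 5 remains.
J4 = 1: row 4 has {3,4,5,7,8,9}; col 9 has {2,4,5,6,7,9}; box has {4,5,7,9} → only 1 remains.
H6 = 8: row 6 has {2,4,5,7,9}; col 8 has {1,2,3,4,5,6,9}; box has {1,4,5,7,9} → only 8 remains.
J6 = 3: row 6 has {2,4,5,7,8,9}; col 9 has {1,2,4,5,6,7,9}; box has {1,4,5,7,8,9} → only 3 remains.
A7 = 6: row 7 has {1,2,3,4,7,9}; col 1 has {1,2,3,4,5,7,8,9}; box has {1,3,4,7,8,9} → only 6 remains.
B7 = 5: row 7 has {1,2,3,4,6,7,9}; col 2 has {1,3,4,6,7,8,9}; box has {1,3,4,6,7,8,9} → only 5 remains.
J7 = 8: row 7 has {1,2,3,4,5,6,7,9}; col 9 has {1,2,3,4,5,6,7,9}; box has {1,2,4,5,6,9} → only 8 remains.
B8 = 2: row 8 has {1,3,4,5,6,8,9}; col 2 has {1,3,4,5,6,7,8,9}; box has {1,3,4,5,6,7,8,9} → only 2 remains.
H8 = 7: row 8 has {1,2,3,4,5,6,8,9}; col 8 has {1,2,3,4,5,6,8,9}; box has {1,2,4,5,6,8,9} → only 7 remains.
G9 = 3: row 9 has {1,2,4,5,6,7,8,9}; col 7 has {1,4,5,7,8,9}; box has {1,2,4,5,6,7,8,9} → only 3 remains.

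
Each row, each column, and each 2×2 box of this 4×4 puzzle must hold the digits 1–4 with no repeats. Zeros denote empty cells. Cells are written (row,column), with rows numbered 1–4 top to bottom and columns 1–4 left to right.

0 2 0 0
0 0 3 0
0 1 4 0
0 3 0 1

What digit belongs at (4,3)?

(1,3) = 1 (sole candidate).
(1,4) = 4 (sole candidate).
(2,2) = 4 (sole candidate).
(2,4) = 2 (sole candidate).
(3,1) = 2 (sole candidate).
(3,4) = 3 (sole candidate).
(4,1) = 4 (sole candidate).
(4,3) = 2: row 4 has {1,3,4}; col 3 has {1,3,4}; box has {1,3,4} → only 2 remains.

2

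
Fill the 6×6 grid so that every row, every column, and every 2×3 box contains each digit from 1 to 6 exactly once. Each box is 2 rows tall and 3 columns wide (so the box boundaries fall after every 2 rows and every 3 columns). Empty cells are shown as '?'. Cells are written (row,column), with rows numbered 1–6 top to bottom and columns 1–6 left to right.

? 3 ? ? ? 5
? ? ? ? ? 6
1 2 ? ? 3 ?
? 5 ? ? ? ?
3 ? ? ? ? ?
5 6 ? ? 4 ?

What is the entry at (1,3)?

(3,6) = 4 (sole candidate).
(3,3) = 6 (sole candidate).
(3,4) = 5 (sole candidate).
(4,1) = 4 (sole candidate).
(4,3) = 3 (sole candidate).
(2,1) = 2 (sole candidate).
(2,5) = 1 (sole candidate).
(1,1) = 6 (sole candidate).
(1,5) = 2 (sole candidate).
(2,2) = 4 (sole candidate).
(2,3) = 5 (sole candidate).
(2,4) = 3 (sole candidate).
(4,5) = 6 (sole candidate).
(5,2) = 1 (sole candidate).
(5,5) = 5 (sole candidate).
(5,6) = 2 (sole candidate).
(6,3) = 2 (sole candidate).
(6,4) = 1 (sole candidate).
(6,6) = 3 (sole candidate).
(1,3) = 1: row 1 has {2,3,5,6}; col 3 has {2,3,5,6}; box has {2,3,4,5,6} → only 1 remains.

1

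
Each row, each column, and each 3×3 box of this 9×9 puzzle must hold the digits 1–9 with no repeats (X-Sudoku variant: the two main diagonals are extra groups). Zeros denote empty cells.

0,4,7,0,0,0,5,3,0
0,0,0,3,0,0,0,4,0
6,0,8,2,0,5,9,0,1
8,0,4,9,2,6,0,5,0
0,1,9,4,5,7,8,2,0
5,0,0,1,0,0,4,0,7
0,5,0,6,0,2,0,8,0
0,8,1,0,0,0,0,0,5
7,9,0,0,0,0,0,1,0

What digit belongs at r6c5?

r1c4 = 8: row 1 has {3,4,5,7}; col 4 has {1,2,3,4,6,9}; box has {2,3,5} → only 8 remains.
r1c9 = 2: row 1 has {3,4,5,7,8}; col 9 has {1,5,7}; box has {1,3,4,5,9}; anti-diagonal has {1,4,5,6,7,8,9} → only 2 remains.
r2c2 = 2: row 2 has {3,4}; col 2 has {1,4,5,8,9}; box has {4,6,7,8}; main diagonal has {5,8,9} → only 2 remains.
r2c3 = 5: row 2 has {2,3,4}; col 3 has {1,4,7,8,9}; box has {2,4,6,7,8} → only 5 remains.
r3c2 = 3: row 3 has {1,2,5,6,8,9}; col 2 has {1,2,4,5,8,9}; box has {2,4,5,6,7,8} → only 3 remains.
r3c8 = 7: row 3 has {1,2,3,5,6,8,9}; col 8 has {1,2,3,4,5,8}; box has {1,2,3,4,5,9} → only 7 remains.
r4c2 = 7: row 4 has {2,4,5,6,8,9}; col 2 has {1,2,3,4,5,8,9}; box has {1,4,5,8,9} → only 7 remains.
r4c9 = 3: row 4 has {2,4,5,6,7,8,9}; col 9 has {1,2,5,7}; box has {2,4,5,7,8} → only 3 remains.
r5c1 = 3: row 5 has {1,2,4,5,7,8,9}; col 1 has {5,6,7,8}; box has {1,4,5,7,8,9} → only 3 remains.
r5c9 = 6: row 5 has {1,2,3,4,5,7,8,9}; col 9 has {1,2,3,5,7}; box has {2,3,4,5,7,8} → only 6 remains.
r6c2 = 6: row 6 has {1,4,5,7}; col 2 has {1,2,3,4,5,7,8,9}; box has {1,3,4,5,7,8,9} → only 6 remains.
r6c3 = 2: row 6 has {1,4,5,6,7}; col 3 has {1,4,5,7,8,9}; box has {1,3,4,5,6,7,8,9} → only 2 remains.
r6c6 = 3: row 6 has {1,2,4,5,6,7}; col 6 has {2,5,6,7}; box has {1,2,4,5,6,7,9}; main diagonal has {2,5,8,9} → only 3 remains.
r6c8 = 9: row 6 has {1,2,3,4,5,6,7}; col 8 has {1,2,3,4,5,7,8}; box has {2,3,4,5,6,7,8} → only 9 remains.
r7c1 = 4: row 7 has {2,5,6,8}; col 1 has {3,5,6,7,8}; box has {1,5,7,8,9} → only 4 remains.
r7c3 = 3: row 7 has {2,4,5,6,8}; col 3 has {1,2,4,5,7,8,9}; box has {1,4,5,7,8,9}; anti-diagonal has {1,2,4,5,6,7,8,9} → only 3 remains.
r7c7 = 7: row 7 has {2,3,4,5,6,8}; col 7 has {4,5,8,9}; box has {1,5,8}; main diagonal has {2,3,5,8,9} → only 7 remains.
r7c9 = 9: row 7 has {2,3,4,5,6,7,8}; col 9 has {1,2,3,5,6,7}; box has {1,5,7,8} → only 9 remains.
r8c1 = 2: row 8 has {1,5,8}; col 1 has {3,4,5,6,7,8}; box has {1,3,4,5,7,8,9} → only 2 remains.
r8c4 = 7: row 8 has {1,2,5,8}; col 4 has {1,2,3,4,6,8,9}; box has {2,6} → only 7 remains.
r8c8 = 6: row 8 has {1,2,5,7,8}; col 8 has {1,2,3,4,5,7,8,9}; box has {1,5,7,8,9}; main diagonal has {2,3,5,7,8,9} → only 6 remains.
r9c3 = 6: row 9 has {1,7,9}; col 3 has {1,2,3,4,5,7,8,9}; box has {1,2,3,4,5,7,8,9} → only 6 remains.
r9c4 = 5: row 9 has {1,6,7,9}; col 4 has {1,2,3,4,6,7,8,9}; box has {2,6,7} → only 5 remains.
r9c9 = 4: row 9 has {1,5,6,7,9}; col 9 has {1,2,3,5,6,7,9}; box has {1,5,6,7,8,9}; main diagonal has {2,3,5,6,7,8,9} → only 4 remains.
r1c1 = 1: row 1 has {2,3,4,5,7,8}; col 1 has {2,3,4,5,6,7,8}; box has {2,3,4,5,6,7,8}; main diagonal has {2,3,4,5,6,7,8,9} → only 1 remains.
r1c6 = 9: row 1 has {1,2,3,4,5,7,8}; col 6 has {2,3,5,6,7}; box has {2,3,5,8} → only 9 remains.
r2c1 = 9: row 2 has {2,3,4,5}; col 1 has {1,2,3,4,5,6,7,8}; box has {1,2,3,4,5,6,7,8} → only 9 remains.
r2c6 = 1: row 2 has {2,3,4,5,9}; col 6 has {2,3,5,6,7,9}; box has {2,3,5,8,9} → only 1 remains.
r2c7 = 6: row 2 has {1,2,3,4,5,9}; col 7 has {4,5,7,8,9}; box has {1,2,3,4,5,7,9} → only 6 remains.
r2c9 = 8: row 2 has {1,2,3,4,5,6,9}; col 9 has {1,2,3,4,5,6,7,9}; box has {1,2,3,4,5,6,7,9} → only 8 remains.
r3c5 = 4: row 3 has {1,2,3,5,6,7,8,9}; col 5 has {2,5}; box has {1,2,3,5,8,9} → only 4 remains.
r4c7 = 1: row 4 has {2,3,4,5,6,7,8,9}; col 7 has {4,5,6,7,8,9}; box has {2,3,4,5,6,7,8,9} → only 1 remains.
r6c5 = 8: row 6 has {1,2,3,4,5,6,7,9}; col 5 has {2,4,5}; box has {1,2,3,4,5,6,7,9} → only 8 remains.

8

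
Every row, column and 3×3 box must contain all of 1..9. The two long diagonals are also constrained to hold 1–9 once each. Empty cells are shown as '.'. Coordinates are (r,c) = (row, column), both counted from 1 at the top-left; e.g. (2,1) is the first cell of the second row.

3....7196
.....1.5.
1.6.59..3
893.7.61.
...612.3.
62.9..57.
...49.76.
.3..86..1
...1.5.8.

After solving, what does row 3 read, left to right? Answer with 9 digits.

(4,4) = 5: row 4 has {1,3,6,7,8,9}; col 4 has {1,4,6,9}; box has {1,2,6,7,9}; main diagonal has {1,3,6,7} → only 5 remains.
(4,6) = 4: row 4 has {1,3,5,6,7,8,9}; col 6 has {1,2,5,6,7,9}; box has {1,2,5,6,7,9}; anti-diagonal has {1,3,5,6,9} → only 4 remains.
(4,9) = 2: row 4 has {1,3,4,5,6,7,8,9}; col 9 has {1,3,6}; box has {1,3,5,6,7} → only 2 remains.
(6,5) = 3: row 6 has {2,5,6,7,9}; col 5 has {1,5,7,8,9}; box has {1,2,4,5,6,7,9} → only 3 remains.
(6,6) = 8: row 6 has {2,3,5,6,7,9}; col 6 has {1,2,4,5,6,7,9}; box has {1,2,3,4,5,6,7,9}; main diagonal has {1,3,5,6,7} → only 8 remains.
(6,9) = 4: row 6 has {2,3,5,6,7,8,9}; col 9 has {1,2,3,6}; box has {1,2,3,5,6,7} → only 4 remains.
(7,6) = 3: row 7 has {4,6,7,9}; col 6 has {1,2,4,5,6,7,8,9}; box has {1,4,5,6,8,9} → only 3 remains.
(7,9) = 5: row 7 has {3,4,6,7,9}; col 9 has {1,2,3,4,6}; box has {1,6,7,8} → only 5 remains.
(9,5) = 2: row 9 has {1,5,8}; col 5 has {1,3,5,7,8,9}; box has {1,3,4,5,6,8,9} → only 2 remains.
(9,9) = 9: row 9 has {1,2,5,8}; col 9 has {1,2,3,4,5,6}; box has {1,5,6,7,8}; main diagonal has {1,3,5,6,7,8} → only 9 remains.
(1,5) = 4: row 1 has {1,3,6,7,9}; col 5 has {1,2,3,5,7,8,9}; box has {1,5,7,9} → only 4 remains.
(2,2) = 4: row 2 has {1,5}; col 2 has {2,3,9}; box has {1,3,6}; main diagonal has {1,3,5,6,7,8,9} → only 4 remains.
(2,5) = 6: row 2 has {1,4,5}; col 5 has {1,2,3,4,5,7,8,9}; box has {1,4,5,7,9} → only 6 remains.
(5,9) = 8: row 5 has {1,2,3,6}; col 9 has {1,2,3,4,5,6,9}; box has {1,2,3,4,5,6,7} → only 8 remains.
(6,3) = 1: row 6 has {2,3,4,5,6,7,8,9}; col 3 has {3,6}; box has {2,3,6,8,9} → only 1 remains.
(7,1) = 2: row 7 has {3,4,5,6,7,9}; col 1 has {1,3,6,8}; box has {3} → only 2 remains.
(7,3) = 8: row 7 has {2,3,4,5,6,7,9}; col 3 has {1,3,6}; box has {2,3}; anti-diagonal has {1,3,4,5,6,9} → only 8 remains.
(8,4) = 7: row 8 has {1,3,6,8}; col 4 has {1,4,5,6,9}; box has {1,2,3,4,5,6,8,9} → only 7 remains.
(8,8) = 2: row 8 has {1,3,6,7,8}; col 8 has {1,3,5,6,7,8,9}; box has {1,5,6,7,8,9}; main diagonal has {1,3,4,5,6,7,8,9} → only 2 remains.
(9,1) = 7: row 9 has {1,2,5,8,9}; col 1 has {1,2,3,6,8}; box has {2,3,8}; anti-diagonal has {1,3,4,5,6,8,9} → only 7 remains.
(9,2) = 6: row 9 has {1,2,5,7,8,9}; col 2 has {2,3,4,9}; box has {2,3,7,8} → only 6 remains.
(9,3) = 4: row 9 has {1,2,5,6,7,8,9}; col 3 has {1,3,6,8}; box has {2,3,6,7,8} → only 4 remains.
(9,7) = 3: row 9 has {1,2,4,5,6,7,8,9}; col 7 has {1,5,6,7}; box has {1,2,5,6,7,8,9} → only 3 remains.
(2,1) = 9: row 2 has {1,4,5,6}; col 1 has {1,2,3,6,7,8}; box has {1,3,4,6} → only 9 remains.
(2,9) = 7: row 2 has {1,4,5,6,9}; col 9 has {1,2,3,4,5,6,8,9}; box has {1,3,5,6,9} → only 7 remains.
(3,7) = 2: row 3 has {1,3,5,6,9}; col 7 has {1,3,5,6,7}; box has {1,3,5,6,7,9}; anti-diagonal has {1,3,4,5,6,7,8,9} → only 2 remains.
(3,8) = 4: row 3 has {1,2,3,5,6,9}; col 8 has {1,2,3,5,6,7,8,9}; box has {1,2,3,5,6,7,9} → only 4 remains.
(5,7) = 9: row 5 has {1,2,3,6,8}; col 7 has {1,2,3,5,6,7}; box has {1,2,3,4,5,6,7,8} → only 9 remains.
(7,2) = 1: row 7 has {2,3,4,5,6,7,8,9}; col 2 has {2,3,4,6,9}; box has {2,3,4,6,7,8} → only 1 remains.
(8,1) = 5: row 8 has {1,2,3,6,7,8}; col 1 has {1,2,3,6,7,8,9}; box has {1,2,3,4,6,7,8} → only 5 remains.
(8,3) = 9: row 8 has {1,2,3,5,6,7,8}; col 3 has {1,3,4,6,8}; box has {1,2,3,4,5,6,7,8} → only 9 remains.
(8,7) = 4: row 8 has {1,2,3,5,6,7,8,9}; col 7 has {1,2,3,5,6,7,9}; box has {1,2,3,5,6,7,8,9} → only 4 remains.
(2,3) = 2: row 2 has {1,4,5,6,7,9}; col 3 has {1,3,4,6,8,9}; box has {1,3,4,6,9} → only 2 remains.
(2,7) = 8: row 2 has {1,2,4,5,6,7,9}; col 7 has {1,2,3,4,5,6,7,9}; box has {1,2,3,4,5,6,7,9} → only 8 remains.
(3,4) = 8: row 3 has {1,2,3,4,5,6,9}; col 4 has {1,4,5,6,7,9}; box has {1,4,5,6,7,9} → only 8 remains.
(5,1) = 4: row 5 has {1,2,3,6,8,9}; col 1 has {1,2,3,5,6,7,8,9}; box has {1,2,3,6,8,9} → only 4 remains.
(1,3) = 5: row 1 has {1,3,4,6,7,9}; col 3 has {1,2,3,4,6,8,9}; box has {1,2,3,4,6,9} → only 5 remains.
(1,4) = 2: row 1 has {1,3,4,5,6,7,9}; col 4 has {1,4,5,6,7,8,9}; box has {1,4,5,6,7,8,9} → only 2 remains.
(2,4) = 3: row 2 has {1,2,4,5,6,7,8,9}; col 4 has {1,2,4,5,6,7,8,9}; box has {1,2,4,5,6,7,8,9} → only 3 remains.
(3,2) = 7: row 3 has {1,2,3,4,5,6,8,9}; col 2 has {1,2,3,4,6,9}; box has {1,2,3,4,5,6,9} → only 7 remains.

176859243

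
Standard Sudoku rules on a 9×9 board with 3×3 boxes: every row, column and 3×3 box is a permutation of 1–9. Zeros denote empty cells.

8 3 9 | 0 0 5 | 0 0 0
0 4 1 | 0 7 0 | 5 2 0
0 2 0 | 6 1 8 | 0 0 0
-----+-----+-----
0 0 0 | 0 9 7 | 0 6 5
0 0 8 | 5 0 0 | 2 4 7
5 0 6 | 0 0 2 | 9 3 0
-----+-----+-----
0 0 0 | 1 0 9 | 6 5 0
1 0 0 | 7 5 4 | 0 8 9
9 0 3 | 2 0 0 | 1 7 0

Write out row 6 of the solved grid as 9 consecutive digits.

576842931

R1C4 = 4: row 1 has {3,5,8,9}; col 4 has {1,2,5,6,7}; box has {1,5,6,7,8} → only 4 remains.
R1C5 = 2: row 1 has {3,4,5,8,9}; col 5 has {1,5,7,9}; box has {1,4,5,6,7,8} → only 2 remains.
R1C7 = 7: row 1 has {2,3,4,5,8,9}; col 7 has {1,2,5,6,9}; box has {2,5} → only 7 remains.
R1C8 = 1: row 1 has {2,3,4,5,7,8,9}; col 8 has {2,3,4,5,6,7,8}; box has {2,5,7} → only 1 remains.
R1C9 = 6: row 1 has {1,2,3,4,5,7,8,9}; col 9 has {5,7,9}; box has {1,2,5,7} → only 6 remains.
R2C1 = 6: row 2 has {1,2,4,5,7}; col 1 has {1,5,8,9}; box has {1,2,3,4,8,9} → only 6 remains.
R2C6 = 3: row 2 has {1,2,4,5,6,7}; col 6 has {2,4,5,7,8,9}; box has {1,2,4,5,6,7,8} → only 3 remains.
R2C9 = 8: row 2 has {1,2,3,4,5,6,7}; col 9 has {5,6,7,9}; box has {1,2,5,6,7} → only 8 remains.
R3C1 = 7: row 3 has {1,2,6,8}; col 1 has {1,5,6,8,9}; box has {1,2,3,4,6,8,9} → only 7 remains.
R3C3 = 5: row 3 has {1,2,6,7,8}; col 3 has {1,3,6,8,9}; box has {1,2,3,4,6,7,8,9} → only 5 remains.
R3C8 = 9: row 3 has {1,2,5,6,7,8}; col 8 has {1,2,3,4,5,6,7,8}; box has {1,2,5,6,7,8} → only 9 remains.
R4C2 = 1: row 4 has {5,6,7,9}; col 2 has {2,3,4}; box has {5,6,8} → only 1 remains.
R4C7 = 8: row 4 has {1,5,6,7,9}; col 7 has {1,2,5,6,7,9}; box has {2,3,4,5,6,7,9} → only 8 remains.
R5C1 = 3: row 5 has {2,4,5,7,8}; col 1 has {1,5,6,7,8,9}; box has {1,5,6,8} → only 3 remains.
R5C2 = 9: row 5 has {2,3,4,5,7,8}; col 2 has {1,2,3,4}; box has {1,3,5,6,8} → only 9 remains.
R5C5 = 6: row 5 has {2,3,4,5,7,8,9}; col 5 has {1,2,5,7,9}; box has {2,5,7,9} → only 6 remains.
R5C6 = 1: row 5 has {2,3,4,5,6,7,8,9}; col 6 has {2,3,4,5,7,8,9}; box has {2,5,6,7,9} → only 1 remains.
R6C2 = 7: row 6 has {2,3,5,6,9}; col 2 has {1,2,3,4,9}; box has {1,3,5,6,8,9} → only 7 remains.
R6C4 = 8: row 6 has {2,3,5,6,7,9}; col 4 has {1,2,4,5,6,7}; box has {1,2,5,6,7,9} → only 8 remains.
R6C5 = 4: row 6 has {2,3,5,6,7,8,9}; col 5 has {1,2,5,6,7,9}; box has {1,2,5,6,7,8,9} → only 4 remains.
R6C9 = 1: row 6 has {2,3,4,5,6,7,8,9}; col 9 has {5,6,7,8,9}; box has {2,3,4,5,6,7,8,9} → only 1 remains.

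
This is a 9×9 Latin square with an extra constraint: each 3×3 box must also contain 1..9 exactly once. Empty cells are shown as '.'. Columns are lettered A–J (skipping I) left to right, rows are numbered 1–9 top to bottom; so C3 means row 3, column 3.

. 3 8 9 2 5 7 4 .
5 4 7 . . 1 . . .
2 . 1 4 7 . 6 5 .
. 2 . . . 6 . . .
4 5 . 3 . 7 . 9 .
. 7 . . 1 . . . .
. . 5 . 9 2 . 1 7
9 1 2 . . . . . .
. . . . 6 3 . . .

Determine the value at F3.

8

A1 = 6: row 1 has {2,3,4,5,7,8,9}; col 1 has {2,4,5,9}; box has {1,2,3,4,5,7,8} → only 6 remains.
J1 = 1: row 1 has {2,3,4,5,6,7,8,9}; col 9 has {7}; box has {4,5,6,7} → only 1 remains.
B3 = 9: row 3 has {1,2,4,5,6,7}; col 2 has {1,2,3,4,5,7}; box has {1,2,3,4,5,6,7,8} → only 9 remains.
F3 = 8: row 3 has {1,2,4,5,6,7,9}; col 6 has {1,2,3,5,6,7}; box has {1,2,4,5,7,9} → only 8 remains.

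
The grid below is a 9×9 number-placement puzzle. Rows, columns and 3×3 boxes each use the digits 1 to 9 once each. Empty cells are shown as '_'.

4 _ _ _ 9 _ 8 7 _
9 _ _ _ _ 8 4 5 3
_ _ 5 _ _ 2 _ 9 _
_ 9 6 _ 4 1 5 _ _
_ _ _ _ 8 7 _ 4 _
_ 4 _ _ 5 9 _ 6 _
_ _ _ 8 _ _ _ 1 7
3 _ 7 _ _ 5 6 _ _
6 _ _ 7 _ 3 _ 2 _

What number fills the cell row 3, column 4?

4

row 1, column 6 = 6: row 1 has {4,7,8,9}; col 6 has {1,2,3,5,7,8,9}; box has {2,8,9} → only 6 remains.
row 2, column 4 = 1: row 2 has {3,4,5,8,9}; col 4 has {7,8}; box has {2,6,8,9} → only 1 remains.
row 2, column 5 = 7: row 2 has {1,3,4,5,8,9}; col 5 has {4,5,8,9}; box has {1,2,6,8,9} → only 7 remains.
row 3, column 5 = 3: row 3 has {2,5,9}; col 5 has {4,5,7,8,9}; box has {1,2,6,7,8,9} → only 3 remains.
row 3, column 7 = 1: row 3 has {2,3,5,9}; col 7 has {4,5,6,8}; box has {3,4,5,7,8,9} → only 1 remains.
row 3, column 9 = 6: row 3 has {1,2,3,5,9}; col 9 has {3,7}; box has {1,3,4,5,7,8,9} → only 6 remains.
row 7, column 6 = 4: row 7 has {1,7,8}; col 6 has {1,2,3,5,6,7,8,9}; box has {3,5,7,8} → only 4 remains.
row 8, column 8 = 8: row 8 has {3,5,6,7}; col 8 has {1,2,4,5,6,7,9}; box has {1,2,6,7} → only 8 remains.
row 9, column 5 = 1: row 9 has {2,3,6,7}; col 5 has {3,4,5,7,8,9}; box has {3,4,5,7,8} → only 1 remains.
row 9, column 7 = 9: row 9 has {1,2,3,6,7}; col 7 has {1,4,5,6,8}; box has {1,2,6,7,8} → only 9 remains.
row 1, column 4 = 5: row 1 has {4,6,7,8,9}; col 4 has {1,7,8}; box has {1,2,3,6,7,8,9} → only 5 remains.
row 1, column 9 = 2: row 1 has {4,5,6,7,8,9}; col 9 has {3,6,7}; box has {1,3,4,5,6,7,8,9} → only 2 remains.
row 2, column 3 = 2: row 2 has {1,3,4,5,7,8,9}; col 3 has {5,6,7}; box has {4,5,9} → only 2 remains.
row 3, column 4 = 4: row 3 has {1,2,3,5,6,9}; col 4 has {1,5,7,8}; box has {1,2,3,5,6,7,8,9} → only 4 remains.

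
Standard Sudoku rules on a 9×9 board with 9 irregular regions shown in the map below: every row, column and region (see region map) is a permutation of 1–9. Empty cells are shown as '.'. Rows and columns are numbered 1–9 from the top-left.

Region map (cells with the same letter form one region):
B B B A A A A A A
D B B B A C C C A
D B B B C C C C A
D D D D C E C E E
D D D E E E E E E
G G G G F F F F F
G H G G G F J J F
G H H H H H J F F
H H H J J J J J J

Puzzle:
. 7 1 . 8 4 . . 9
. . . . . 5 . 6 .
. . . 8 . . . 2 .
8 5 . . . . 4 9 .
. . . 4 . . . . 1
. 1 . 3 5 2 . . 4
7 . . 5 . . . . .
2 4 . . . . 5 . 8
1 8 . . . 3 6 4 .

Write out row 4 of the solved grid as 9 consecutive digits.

852137496

R6C8 = 7: row 6 has {1,2,3,4,5}; col 8 has {2,4,6,9}; region has {2,4,5,8} → only 7 remains.
R6C7 = 9: row 6 has {1,2,3,4,5,7}; col 7 has {4,5,6}; region has {2,4,5,7,8} → only 9 remains.
R6C1 = 6: row 6 has {1,2,3,4,5,7,9}; col 1 has {1,2,7,8}; region has {1,2,3,5,7} → only 6 remains.
R6C3 = 8: row 6 has {1,2,3,4,5,6,7,9}; col 3 has {1}; region has {1,2,3,5,6,7} → only 8 remains.
R1C4 = 6: in row 1, 6 can only go here (every other open cell in that row sees a 6).
R1C7 = 2: in row 1, 2 can only go here (every other open cell in that row sees a 2).
R2C7 = 8: in row 2, 8 can only go here (every other open cell in that row sees an 8).
R7C7 = 1: row 7 has {5,7}; col 7 has {2,4,5,6,8,9}; region has {3,4,5,6} → only 1 remains.
R7C8 = 8: row 7 has {1,5,7}; col 8 has {2,4,6,7,9}; region has {1,3,4,5,6} → only 8 remains.
R7C6 = 6: row 7 has {1,5,7,8}; col 6 has {2,3,4,5}; region has {2,4,5,7,8,9} → only 6 remains.
R7C9 = 3: row 7 has {1,5,6,7,8}; col 9 has {1,4,8,9}; region has {2,4,5,6,7,8,9} → only 3 remains.
R8C8 = 1: row 8 has {2,4,5,8}; col 8 has {2,4,6,7,8,9}; region has {2,3,4,5,6,7,8,9} → only 1 remains.
R2C9 = 7: row 2 has {5,6,8}; col 9 has {1,3,4,8,9}; region has {2,4,6,8,9} → only 7 remains.
R3C9 = 5: row 3 has {2,8}; col 9 has {1,3,4,7,8,9}; region has {2,4,6,7,8,9} → only 5 remains.
R4C6 = 7: row 4 has {4,5,8,9}; col 6 has {2,3,4,5,6}; region has {1,4,9} → only 7 remains.
R5C6 = 8: row 5 has {1,4}; col 6 has {2,3,4,5,6,7}; region has {1,4,7,9} → only 8 remains.
R5C7 = 3: row 5 has {1,4,8}; col 7 has {1,2,4,5,6,8,9}; region has {1,4,7,8,9} → only 3 remains.
R5C8 = 5: row 5 has {1,3,4,8}; col 8 has {1,2,4,6,7,8,9}; region has {1,3,4,7,8,9} → only 5 remains.
R8C6 = 9: row 8 has {1,2,4,5,8}; col 6 has {2,3,4,5,6,7,8}; region has {1,4,8} → only 9 remains.
R9C9 = 2: row 9 has {1,3,4,6,8}; col 9 has {1,3,4,5,7,8,9}; region has {1,3,4,5,6,8} → only 2 remains.
R1C8 = 3: row 1 has {1,2,4,6,7,8,9}; col 8 has {1,2,4,5,6,7,8,9}; region has {2,4,5,6,7,8,9} → only 3 remains.
R2C5 = 1: row 2 has {5,6,7,8}; col 5 has {5,8}; region has {2,3,4,5,6,7,8,9} → only 1 remains.
R3C6 = 1: row 3 has {2,5,8}; col 6 has {2,3,4,5,6,7,8,9}; region has {2,4,5,6,8} → only 1 remains.
R3C7 = 7: row 3 has {1,2,5,8}; col 7 has {1,2,3,4,5,6,8,9}; region has {1,2,4,5,6,8} → only 7 remains.
R4C5 = 3: row 4 has {4,5,7,8,9}; col 5 has {1,5,8}; region has {1,2,4,5,6,7,8} → only 3 remains.
R4C9 = 6: row 4 has {3,4,5,7,8,9}; col 9 has {1,2,3,4,5,7,8,9}; region has {1,3,4,5,7,8,9} → only 6 remains.
R5C1 = 9: row 5 has {1,3,4,5,8}; col 1 has {1,2,6,7,8}; region has {5,8} → only 9 remains.
R5C5 = 2: row 5 has {1,3,4,5,8,9}; col 5 has {1,3,5,8}; region has {1,3,4,5,6,7,8,9} → only 2 remains.
R7C2 = 2: row 7 has {1,3,5,6,7,8}; col 2 has {1,4,5,7,8}; region has {1,4,8,9} → only 2 remains.
R8C4 = 7: row 8 has {1,2,4,5,8,9}; col 4 has {3,4,5,6,8}; region has {1,2,4,8,9} → only 7 remains.
R8C5 = 6: row 8 has {1,2,4,5,7,8,9}; col 5 has {1,2,3,5,8}; region has {1,2,4,7,8,9} → only 6 remains.
R9C3 = 5: row 9 has {1,2,3,4,6,8}; col 3 has {1,8}; region has {1,2,4,6,7,8,9} → only 5 remains.
R9C4 = 9: row 9 has {1,2,3,4,5,6,8}; col 4 has {3,4,5,6,7,8}; region has {1,2,3,4,5,6,8} → only 9 remains.
R9C5 = 7: row 9 has {1,2,3,4,5,6,8,9}; col 5 has {1,2,3,5,6,8}; region has {1,2,3,4,5,6,8,9} → only 7 remains.
R1C1 = 5: row 1 has {1,2,3,4,6,7,8,9}; col 1 has {1,2,6,7,8,9}; region has {1,7,8} → only 5 remains.
R2C4 = 2: row 2 has {1,5,6,7,8}; col 4 has {3,4,5,6,7,8,9}; region has {1,5,7,8} → only 2 remains.
R3C5 = 9: row 3 has {1,2,5,7,8}; col 5 has {1,2,3,5,6,7,8}; region has {1,2,3,4,5,6,7,8} → only 9 remains.
R4C3 = 2: row 4 has {3,4,5,6,7,8,9}; col 3 has {1,5,8}; region has {5,8,9} → only 2 remains.
R4C4 = 1: row 4 has {2,3,4,5,6,7,8,9}; col 4 has {2,3,4,5,6,7,8,9}; region has {2,5,8,9} → only 1 remains.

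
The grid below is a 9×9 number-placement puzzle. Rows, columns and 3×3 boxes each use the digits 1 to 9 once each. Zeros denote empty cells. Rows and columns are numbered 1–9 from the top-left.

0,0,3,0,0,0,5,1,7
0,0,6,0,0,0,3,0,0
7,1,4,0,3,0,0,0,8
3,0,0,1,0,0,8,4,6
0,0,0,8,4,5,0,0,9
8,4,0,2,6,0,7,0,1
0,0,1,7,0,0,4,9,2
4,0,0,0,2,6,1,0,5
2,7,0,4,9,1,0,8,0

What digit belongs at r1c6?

r1c1 = 9 (sole candidate).
r1c4 = 6 (sole candidate).
r1c5 = 8 (sole candidate).
r2c1 = 5 (sole candidate).
r2c4 = 9 (sole candidate).
r2c8 = 2 (sole candidate).
r2c9 = 4 (sole candidate).
r3c4 = 5 (sole candidate).
r3c6 = 2 (sole candidate).
r3c8 = 6 (sole candidate).
r4c5 = 7 (sole candidate).
r4c6 = 9 (sole candidate).
r5c7 = 2 (sole candidate).
r5c8 = 3 (sole candidate).
r6c6 = 3 (sole candidate).
r6c8 = 5 (sole candidate).
r7c1 = 6 (sole candidate).
r7c5 = 5 (sole candidate).
r7c6 = 8 (sole candidate).
r8c4 = 3 (sole candidate).
r8c8 = 7 (sole candidate).
r9c3 = 5 (sole candidate).
r9c7 = 6 (sole candidate).
r9c9 = 3 (sole candidate).
r1c2 = 2 (sole candidate).
r1c6 = 4: row 1 has {1,2,3,5,6,7,8,9}; col 6 has {1,2,3,5,6,8,9}; box has {2,3,5,6,8,9} → only 4 remains.

4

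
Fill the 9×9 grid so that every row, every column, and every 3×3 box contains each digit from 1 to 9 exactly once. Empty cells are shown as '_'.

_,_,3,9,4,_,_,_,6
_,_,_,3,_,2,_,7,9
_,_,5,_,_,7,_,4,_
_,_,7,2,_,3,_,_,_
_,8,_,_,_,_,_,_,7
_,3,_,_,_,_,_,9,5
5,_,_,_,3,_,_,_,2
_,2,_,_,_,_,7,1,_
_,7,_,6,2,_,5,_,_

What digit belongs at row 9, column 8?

row 1, column 2 = 1: row 1 has {3,4,6,9}; col 2 has {2,3,7,8}; box has {3,5} → only 1 remains.
row 1, column 1 = 7: in row 1, 7 can only go here (every other open cell in that row sees a 7).
row 2, column 5 = 5: in row 2, 5 can only go here (every other open cell in that row sees a 5).
row 1, column 6 = 8: row 1 has {1,3,4,6,7,9}; col 6 has {2,3,7}; box has {2,3,4,5,7,9} → only 8 remains.
row 1, column 7 = 2: row 1 has {1,3,4,6,7,8,9}; col 7 has {5,7}; box has {4,6,7,9} → only 2 remains.
row 1, column 8 = 5: row 1 has {1,2,3,4,6,7,8,9}; col 8 has {1,4,7,9}; box has {2,4,6,7,9} → only 5 remains.
row 3, column 4 = 1: row 3 has {4,5,7}; col 4 has {2,3,6,9}; box has {2,3,4,5,7,8,9} → only 1 remains.
row 3, column 5 = 6: row 3 has {1,4,5,7}; col 5 has {2,3,4,5}; box has {1,2,3,4,5,7,8,9} → only 6 remains.
row 3, column 2 = 9: row 3 has {1,4,5,6,7}; col 2 has {1,2,3,7,8}; box has {1,3,5,7} → only 9 remains.
row 2, column 7 = 1: in row 2, 1 can only go here (every other open cell in that row sees a 1).
row 3, column 1 = 2: in row 3, 2 can only go here (every other open cell in that row sees a 2).
row 4, column 2 = 5: in row 4, 5 can only go here (every other open cell in that row sees a 5).
row 6, column 3 = 2: in row 6, 2 can only go here (every other open cell in that row sees a 2).
row 5, column 8 = 2: in row 5, 2 can only go here (every other open cell in that row sees a 2).
row 5, column 7 = 3: in row 5, 3 can only go here (every other open cell in that row sees a 3).
row 3, column 7 = 8: row 3 has {1,2,4,5,6,7,9}; col 7 has {1,2,3,5,7}; box has {1,2,4,5,6,7,9} → only 8 remains.
row 3, column 9 = 3: row 3 has {1,2,4,5,6,7,8,9}; col 9 has {2,5,6,7,9}; box has {1,2,4,5,6,7,8,9} → only 3 remains.
row 7, column 4 = 7: in row 7, 7 can only go here (every other open cell in that row sees a 7).
row 6, column 5 = 7: in row 6, 7 can only go here (every other open cell in that row sees a 7).
row 6, column 4 = 8: in row 6, 8 can only go here (every other open cell in that row sees an 8).
row 8, column 1 = 3: in row 8, 3 can only go here (every other open cell in that row sees a 3).
row 8, column 3 = 6: in row 8, 6 can only go here (every other open cell in that row sees a 6).
row 7, column 2 = 4: row 7 has {2,3,5,7}; col 2 has {1,2,3,5,7,8,9}; box has {2,3,5,6,7} → only 4 remains.
row 2, column 2 = 6: row 2 has {1,2,3,5,7,9}; col 2 has {1,2,3,4,5,7,8,9}; box has {1,2,3,5,7,9} → only 6 remains.
row 9, column 8 = 3: in row 9, 3 can only go here (every other open cell in that row sees a 3).

3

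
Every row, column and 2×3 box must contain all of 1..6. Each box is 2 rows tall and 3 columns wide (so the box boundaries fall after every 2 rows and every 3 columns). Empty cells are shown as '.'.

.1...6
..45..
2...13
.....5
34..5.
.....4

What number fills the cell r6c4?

3

r1c1 = 5: row 1 has {1,6}; col 1 has {2,3}; box has {1,4} → only 5 remains.
r2c1 = 6: row 2 has {4,5}; col 1 has {2,3,5}; box has {1,4,5} → only 6 remains.
r6c1 = 1: row 6 has {4}; col 1 has {2,3,5,6}; box has {3,4} → only 1 remains.
r4c1 = 4: row 4 has {5}; col 1 has {1,2,3,5,6}; box has {2} → only 4 remains.
r2c6 = 1: in row 2, 1 can only go here (every other open cell in that row sees a 1).
r5c6 = 2: row 5 has {3,4,5}; col 6 has {1,3,4,5,6}; box has {4,5} → only 2 remains.
r5c3 = 6: row 5 has {2,3,4,5}; col 3 has {4}; box has {1,3,4} → only 6 remains.
r5c4 = 1: row 5 has {2,3,4,5,6}; col 4 has {5}; box has {2,4,5} → only 1 remains.
r3c3 = 5: row 3 has {1,2,3}; col 3 has {4,6}; box has {2,4} → only 5 remains.
r6c3 = 2: row 6 has {1,4}; col 3 has {4,5,6}; box has {1,3,4,6} → only 2 remains.
r1c3 = 3: row 1 has {1,5,6}; col 3 has {2,4,5,6}; box has {1,4,5,6} → only 3 remains.
r2c2 = 2: row 2 has {1,4,5,6}; col 2 has {1,4}; box has {1,3,4,5,6} → only 2 remains.
r2c5 = 3: row 2 has {1,2,4,5,6}; col 5 has {1,5}; box has {1,5,6} → only 3 remains.
r3c2 = 6: row 3 has {1,2,3,5}; col 2 has {1,2,4}; box has {2,4,5} → only 6 remains.
r3c4 = 4: row 3 has {1,2,3,5,6}; col 4 has {1,5}; box has {1,3,5} → only 4 remains.
r4c2 = 3: row 4 has {4,5}; col 2 has {1,2,4,6}; box has {2,4,5,6} → only 3 remains.
r4c3 = 1: row 4 has {3,4,5}; col 3 has {2,3,4,5,6}; box has {2,3,4,5,6} → only 1 remains.
r6c2 = 5: row 6 has {1,2,4}; col 2 has {1,2,3,4,6}; box has {1,2,3,4,6} → only 5 remains.
r6c5 = 6: row 6 has {1,2,4,5}; col 5 has {1,3,5}; box has {1,2,4,5} → only 6 remains.
r1c4 = 2: row 1 has {1,3,5,6}; col 4 has {1,4,5}; box has {1,3,5,6} → only 2 remains.
r1c5 = 4: row 1 has {1,2,3,5,6}; col 5 has {1,3,5,6}; box has {1,2,3,5,6} → only 4 remains.
r4c4 = 6: row 4 has {1,3,4,5}; col 4 has {1,2,4,5}; box has {1,3,4,5} → only 6 remains.
r4c5 = 2: row 4 has {1,3,4,5,6}; col 5 has {1,3,4,5,6}; box has {1,3,4,5,6} → only 2 remains.
r6c4 = 3: row 6 has {1,2,4,5,6}; col 4 has {1,2,4,5,6}; box has {1,2,4,5,6} → only 3 remains.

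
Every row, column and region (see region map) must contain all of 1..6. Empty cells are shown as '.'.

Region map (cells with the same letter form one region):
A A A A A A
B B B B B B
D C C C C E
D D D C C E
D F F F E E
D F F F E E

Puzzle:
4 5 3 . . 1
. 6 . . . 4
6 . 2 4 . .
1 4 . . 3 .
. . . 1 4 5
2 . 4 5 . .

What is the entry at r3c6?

r3c2 = 1: row 3 has {2,4,6}; col 2 has {4,5,6}; region has {2,3,4} → only 1 remains.
r3c5 = 5: row 3 has {1,2,4,6}; col 5 has {3,4}; region has {1,2,3,4} → only 5 remains.
r3c6 = 3: row 3 has {1,2,4,5,6}; col 6 has {1,4,5}; region has {4,5} → only 3 remains.

3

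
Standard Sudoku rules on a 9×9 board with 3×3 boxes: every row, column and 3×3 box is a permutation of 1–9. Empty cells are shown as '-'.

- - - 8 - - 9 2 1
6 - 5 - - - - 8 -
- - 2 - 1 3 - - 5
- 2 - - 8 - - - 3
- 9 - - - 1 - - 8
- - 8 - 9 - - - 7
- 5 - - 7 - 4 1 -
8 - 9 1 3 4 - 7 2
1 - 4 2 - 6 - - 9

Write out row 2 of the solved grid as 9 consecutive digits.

row 2, column 9 = 4: row 2 has {5,6,8}; col 9 has {1,2,3,5,7,8,9}; box has {1,2,5,8,9} → only 4 remains.
row 3, column 8 = 6: row 3 has {1,2,3,5}; col 8 has {1,2,7,8}; box has {1,2,4,5,8,9} → only 6 remains.
row 7, column 4 = 9: row 7 has {1,4,5,7}; col 4 has {1,2,8}; box has {1,2,3,4,6,7} → only 9 remains.
row 7, column 6 = 8: row 7 has {1,4,5,7,9}; col 6 has {1,3,4,6}; box has {1,2,3,4,6,7,9} → only 8 remains.
row 7, column 9 = 6: row 7 has {1,4,5,7,8,9}; col 9 has {1,2,3,4,5,7,8,9}; box has {1,2,4,7,9} → only 6 remains.
row 8, column 2 = 6: row 8 has {1,2,3,4,7,8,9}; col 2 has {2,5,9}; box has {1,4,5,8,9} → only 6 remains.
row 8, column 7 = 5: row 8 has {1,2,3,4,6,7,8,9}; col 7 has {4,9}; box has {1,2,4,6,7,9} → only 5 remains.
row 9, column 5 = 5: row 9 has {1,2,4,6,9}; col 5 has {1,3,7,8,9}; box has {1,2,3,4,6,7,8,9} → only 5 remains.
row 9, column 8 = 3: row 9 has {1,2,4,5,6,9}; col 8 has {1,2,6,7,8}; box has {1,2,4,5,6,7,9} → only 3 remains.
row 2, column 4 = 7: row 2 has {4,5,6,8}; col 4 has {1,2,8,9}; box has {1,3,8} → only 7 remains.
row 2, column 5 = 2: row 2 has {4,5,6,7,8}; col 5 has {1,3,5,7,8,9}; box has {1,3,7,8} → only 2 remains.
row 2, column 6 = 9: row 2 has {2,4,5,6,7,8}; col 6 has {1,3,4,6,8}; box has {1,2,3,7,8} → only 9 remains.
row 2, column 7 = 3: row 2 has {2,4,5,6,7,8,9}; col 7 has {4,5,9}; box has {1,2,4,5,6,8,9} → only 3 remains.
row 3, column 4 = 4: row 3 has {1,2,3,5,6}; col 4 has {1,2,7,8,9}; box has {1,2,3,7,8,9} → only 4 remains.
row 3, column 7 = 7: row 3 has {1,2,3,4,5,6}; col 7 has {3,4,5,9}; box has {1,2,3,4,5,6,8,9} → only 7 remains.
row 7, column 3 = 3: row 7 has {1,4,5,6,7,8,9}; col 3 has {2,4,5,8,9}; box has {1,4,5,6,8,9} → only 3 remains.
row 9, column 2 = 7: row 9 has {1,2,3,4,5,6,9}; col 2 has {2,5,6,9}; box has {1,3,4,5,6,8,9} → only 7 remains.
row 9, column 7 = 8: row 9 has {1,2,3,4,5,6,7,9}; col 7 has {3,4,5,7,9}; box has {1,2,3,4,5,6,7,9} → only 8 remains.
row 1, column 3 = 7: row 1 has {1,2,8,9}; col 3 has {2,3,4,5,8,9}; box has {2,5,6} → only 7 remains.
row 1, column 5 = 6: row 1 has {1,2,7,8,9}; col 5 has {1,2,3,5,7,8,9}; box has {1,2,3,4,7,8,9} → only 6 remains.
row 1, column 6 = 5: row 1 has {1,2,6,7,8,9}; col 6 has {1,3,4,6,8,9}; box has {1,2,3,4,6,7,8,9} → only 5 remains.
row 2, column 2 = 1: row 2 has {2,3,4,5,6,7,8,9}; col 2 has {2,5,6,7,9}; box has {2,5,6,7} → only 1 remains.

615729384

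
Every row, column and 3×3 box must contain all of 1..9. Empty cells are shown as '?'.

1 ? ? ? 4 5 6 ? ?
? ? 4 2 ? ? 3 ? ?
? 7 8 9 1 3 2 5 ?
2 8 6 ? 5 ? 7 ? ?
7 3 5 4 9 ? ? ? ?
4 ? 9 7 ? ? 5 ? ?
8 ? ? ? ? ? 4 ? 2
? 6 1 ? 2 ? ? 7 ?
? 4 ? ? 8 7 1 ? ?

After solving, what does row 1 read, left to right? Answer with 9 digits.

row 1, column 4 = 8: row 1 has {1,4,5,6}; col 4 has {2,4,7,9}; box has {1,2,3,4,5,9} → only 8 remains.
row 1, column 8 = 9: row 1 has {1,4,5,6,8}; col 8 has {5,7}; box has {2,3,5,6} → only 9 remains.
row 1, column 9 = 7: row 1 has {1,4,5,6,8,9}; col 9 has {2}; box has {2,3,5,6,9} → only 7 remains.
row 2, column 6 = 6 (sole candidate).
row 3, column 1 = 6 (sole candidate).
row 3, column 9 = 4 (sole candidate).
row 4, column 6 = 1 (sole candidate).
row 5, column 7 = 8 (sole candidate).
row 6, column 2 = 1 (sole candidate).
row 7, column 6 = 9 (sole candidate).
row 8, column 6 = 4 (sole candidate).
row 8, column 7 = 9 (sole candidate).
row 1, column 2 = 2: row 1 has {1,4,5,6,7,8,9}; col 2 has {1,3,4,6,7,8}; box has {1,4,6,7,8} → only 2 remains.
row 1, column 3 = 3: row 1 has {1,2,4,5,6,7,8,9}; col 3 has {1,4,5,6,8,9}; box has {1,2,4,6,7,8} → only 3 remains.

123845697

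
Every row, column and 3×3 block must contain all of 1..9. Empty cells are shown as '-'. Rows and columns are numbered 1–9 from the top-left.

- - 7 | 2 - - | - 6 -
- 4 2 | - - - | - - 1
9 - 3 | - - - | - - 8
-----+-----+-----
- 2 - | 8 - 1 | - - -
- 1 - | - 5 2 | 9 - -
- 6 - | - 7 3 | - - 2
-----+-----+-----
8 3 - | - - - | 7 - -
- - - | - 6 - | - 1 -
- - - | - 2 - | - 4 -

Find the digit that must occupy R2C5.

8

R3C2 = 5: row 3 has {3,8,9}; col 2 has {1,2,3,4,6}; box has {2,3,4,7,9} → only 5 remains.
R1C1 = 1: row 1 has {2,6,7}; col 1 has {8,9}; box has {2,3,4,5,7,9} → only 1 remains.
R1C2 = 8: row 1 has {1,2,6,7}; col 2 has {1,2,3,4,5,6}; box has {1,2,3,4,5,7,9} → only 8 remains.
R2C1 = 6: row 2 has {1,2,4}; col 1 has {1,8,9}; box has {1,2,3,4,5,7,8,9} → only 6 remains.
R6C7 = 1: in row 6, 1 can only go here (every other open cell in that row sees a 1).
R7C8 = 2: in row 7, 2 can only go here (every other open cell in that row sees a 2).
R3C8 = 7: row 3 has {3,5,8,9}; col 8 has {1,2,4,6}; box has {1,6,8} → only 7 remains.
R3C7 = 2: in row 3, 2 can only go here (every other open cell in that row sees a 2).
R8C1 = 2: in row 8, 2 can only go here (every other open cell in that row sees a 2).
R2C5 = 8: in column 5, 8 can only go here (every other open cell in that column sees an 8).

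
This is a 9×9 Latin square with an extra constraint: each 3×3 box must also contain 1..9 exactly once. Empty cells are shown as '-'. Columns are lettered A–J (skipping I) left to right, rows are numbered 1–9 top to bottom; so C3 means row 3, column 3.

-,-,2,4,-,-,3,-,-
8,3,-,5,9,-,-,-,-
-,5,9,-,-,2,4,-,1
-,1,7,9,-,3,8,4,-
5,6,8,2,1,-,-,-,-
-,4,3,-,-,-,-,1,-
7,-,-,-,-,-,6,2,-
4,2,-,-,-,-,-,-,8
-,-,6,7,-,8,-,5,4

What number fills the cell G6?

5

B1 = 7 (sole candidate).
A3 = 6 (sole candidate).
A4 = 2 (sole candidate).
A6 = 9 (sole candidate).
B9 = 9 (sole candidate).
G9 = 1 (sole candidate).
A1 = 1 (sole candidate).
F1 = 6 (sole candidate).
C2 = 4 (sole candidate).
B7 = 8 (sole candidate).
A9 = 3 (sole candidate).
E9 = 2 (sole candidate).
E1 = 8 (sole candidate).
H1 = 9 (sole candidate).
J1 = 5 (sole candidate).
D3 = 3 (sole candidate).
E3 = 7 (sole candidate).
H3 = 8 (sole candidate).
J4 = 6 (sole candidate).
D7 = 1 (sole candidate).
D8 = 6 (sole candidate).
F2 = 1 (sole candidate).
E4 = 5 (sole candidate).
D6 = 8 (sole candidate).
E6 = 6 (sole candidate).
F6 = 7 (sole candidate).
J6 = 2 (sole candidate).
C7 = 5 (sole candidate).
C8 = 1 (sole candidate).
E8 = 3 (sole candidate).
H8 = 7 (sole candidate).
H2 = 6 (sole candidate).
J2 = 7 (sole candidate).
F5 = 4 (sole candidate).
H5 = 3 (sole candidate).
J5 = 9 (sole candidate).
G6 = 5: row 6 has {1,2,3,4,6,7,8,9}; col 7 has {1,3,4,6,8}; box has {1,2,3,4,6,8,9} → only 5 remains.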